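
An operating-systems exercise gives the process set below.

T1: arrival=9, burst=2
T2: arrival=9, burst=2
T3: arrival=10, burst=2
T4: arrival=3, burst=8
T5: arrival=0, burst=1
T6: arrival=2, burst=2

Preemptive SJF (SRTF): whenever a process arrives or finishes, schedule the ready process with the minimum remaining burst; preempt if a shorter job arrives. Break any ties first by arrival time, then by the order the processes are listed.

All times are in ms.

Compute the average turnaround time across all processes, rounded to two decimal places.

4.83

Schedule: | T5 0-1 | idle 1-2 | T6 2-4 | T4 4-9 | T1 9-11 | T2 11-13 | T3 13-15 | T4 15-18 |
Completion: T1=11  T2=13  T3=15  T4=18  T5=1  T6=4
Turnaround (C−A): T1=2  T2=4  T3=5  T4=15  T5=1  T6=2
Turnaround times: T1=2, T2=4, T3=5, T4=15, T5=1, T6=2
Average turnaround = (2+4+5+15+1+2) / 6 = 29/6 = 4.83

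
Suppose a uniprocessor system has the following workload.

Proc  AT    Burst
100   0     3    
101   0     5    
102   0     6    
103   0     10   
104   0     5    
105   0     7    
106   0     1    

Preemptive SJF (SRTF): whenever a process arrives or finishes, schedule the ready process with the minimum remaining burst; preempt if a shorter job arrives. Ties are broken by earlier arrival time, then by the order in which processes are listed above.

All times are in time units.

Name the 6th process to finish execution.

Timeline: | 106 0-1 | 100 1-4 | 101 4-9 | 104 9-14 | 102 14-20 | 105 20-27 | 103 27-37 |
Completion: 100=4  101=9  102=20  103=37  104=14  105=27  106=1
Turnaround (C−A): 100=4  101=9  102=20  103=37  104=14  105=27  106=1
Finish order: 106 → 100 → 101 → 104 → 102 → 105 → 103

105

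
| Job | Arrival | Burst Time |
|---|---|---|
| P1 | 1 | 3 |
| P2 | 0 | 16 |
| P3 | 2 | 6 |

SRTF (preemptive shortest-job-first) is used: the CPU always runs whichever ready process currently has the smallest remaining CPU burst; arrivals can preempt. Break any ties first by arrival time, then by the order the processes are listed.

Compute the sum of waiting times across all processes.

Timeline: | P2 0-1 | P1 1-4 | P3 4-10 | P2 10-25 |
Completion: P1=4  P2=25  P3=10
Turnaround (C−A): P1=3  P2=25  P3=8
Waiting = turnaround − burst: P1=0, P2=9, P3=2
Total waiting = 0 + 9 + 2 = 11

11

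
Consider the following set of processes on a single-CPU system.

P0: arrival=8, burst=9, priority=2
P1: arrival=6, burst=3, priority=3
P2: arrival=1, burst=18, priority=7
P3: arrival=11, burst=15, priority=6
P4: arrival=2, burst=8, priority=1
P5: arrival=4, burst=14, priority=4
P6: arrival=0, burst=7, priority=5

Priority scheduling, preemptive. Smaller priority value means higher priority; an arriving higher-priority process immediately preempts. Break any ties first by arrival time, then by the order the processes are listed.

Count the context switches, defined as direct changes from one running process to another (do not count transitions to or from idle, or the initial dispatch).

7

Timeline: | P6 0-2 | P4 2-10 | P0 10-19 | P1 19-22 | P5 22-36 | P6 36-41 | P3 41-56 | P2 56-74 |
Completion: P0=19  P1=22  P2=74  P3=56  P4=10  P5=36  P6=41
Turnaround (C−A): P0=11  P1=16  P2=73  P3=45  P4=8  P5=32  P6=41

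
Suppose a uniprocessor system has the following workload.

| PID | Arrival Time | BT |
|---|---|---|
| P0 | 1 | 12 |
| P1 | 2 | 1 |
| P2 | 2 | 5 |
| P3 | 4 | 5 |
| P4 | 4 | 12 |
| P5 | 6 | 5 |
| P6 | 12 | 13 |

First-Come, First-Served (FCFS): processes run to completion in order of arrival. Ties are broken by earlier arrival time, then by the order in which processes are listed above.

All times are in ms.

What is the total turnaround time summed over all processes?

170

Gantt: | idle 0-1 | P0 1-13 | P1 13-14 | P2 14-19 | P3 19-24 | P4 24-36 | P5 36-41 | P6 41-54 |
Completion: P0=13  P1=14  P2=19  P3=24  P4=36  P5=41  P6=54
Turnaround (C−A): P0=12  P1=12  P2=17  P3=20  P4=32  P5=35  P6=42
Turnaround = completion − arrival: P0=12, P1=12, P2=17, P3=20, P4=32, P5=35, P6=42
Total turnaround = 12 + 12 + 17 + 20 + 32 + 35 + 42 = 170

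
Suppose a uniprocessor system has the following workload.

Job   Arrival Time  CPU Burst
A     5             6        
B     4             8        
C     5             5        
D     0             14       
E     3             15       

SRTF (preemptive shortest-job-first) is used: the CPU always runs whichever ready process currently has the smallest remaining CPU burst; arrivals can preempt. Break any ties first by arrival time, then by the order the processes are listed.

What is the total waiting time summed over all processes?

65

Gantt: | D 0-4 | B 4-5 | C 5-10 | A 10-16 | B 16-23 | D 23-33 | E 33-48 |
Completion: A=16  B=23  C=10  D=33  E=48
Waiting = turnaround − burst: A=5, B=11, C=0, D=19, E=30
Total waiting = 5 + 11 + 0 + 19 + 30 = 65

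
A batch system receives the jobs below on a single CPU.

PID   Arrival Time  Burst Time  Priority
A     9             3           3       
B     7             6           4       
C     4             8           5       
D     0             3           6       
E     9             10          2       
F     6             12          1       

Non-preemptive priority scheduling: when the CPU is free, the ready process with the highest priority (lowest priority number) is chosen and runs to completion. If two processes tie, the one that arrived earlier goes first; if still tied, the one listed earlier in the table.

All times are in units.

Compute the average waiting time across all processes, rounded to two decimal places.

12.67

Schedule: | D 0-3 | idle 3-4 | C 4-12 | F 12-24 | E 24-34 | A 34-37 | B 37-43 |
Completion: A=37  B=43  C=12  D=3  E=34  F=24
Waiting times: A=25, B=30, C=0, D=0, E=15, F=6
Average waiting = (25+30+0+0+15+6) / 6 = 76/6 = 12.67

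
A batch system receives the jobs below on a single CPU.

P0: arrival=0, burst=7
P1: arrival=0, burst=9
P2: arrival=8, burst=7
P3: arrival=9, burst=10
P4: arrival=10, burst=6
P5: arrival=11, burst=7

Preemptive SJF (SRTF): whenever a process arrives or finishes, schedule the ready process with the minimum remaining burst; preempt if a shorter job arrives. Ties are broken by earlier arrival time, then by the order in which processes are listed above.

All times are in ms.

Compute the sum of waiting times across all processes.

69

Gantt: | P0 0-7 | P1 7-8 | P2 8-15 | P4 15-21 | P5 21-28 | P1 28-36 | P3 36-46 |
Completion: P0=7  P1=36  P2=15  P3=46  P4=21  P5=28
Waiting = turnaround − burst: P0=0, P1=27, P2=0, P3=27, P4=5, P5=10
Total waiting = 0 + 27 + 0 + 27 + 5 + 10 = 69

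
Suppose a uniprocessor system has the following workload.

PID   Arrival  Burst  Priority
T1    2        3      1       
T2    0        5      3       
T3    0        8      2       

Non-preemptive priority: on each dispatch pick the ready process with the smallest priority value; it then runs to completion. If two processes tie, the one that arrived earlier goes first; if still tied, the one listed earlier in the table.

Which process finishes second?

Timeline: | T3 0-8 | T1 8-11 | T2 11-16 |
Completion: T1=11  T2=16  T3=8
Turnaround (C−A): T1=9  T2=16  T3=8
Finish order: T3 → T1 → T2

T1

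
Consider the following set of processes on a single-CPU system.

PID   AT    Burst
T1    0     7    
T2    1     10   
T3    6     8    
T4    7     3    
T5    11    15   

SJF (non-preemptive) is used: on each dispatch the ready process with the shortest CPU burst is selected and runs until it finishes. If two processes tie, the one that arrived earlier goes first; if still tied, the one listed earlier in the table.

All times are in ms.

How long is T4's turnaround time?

Gantt: | T1 0-7 | T4 7-10 | T3 10-18 | T2 18-28 | T5 28-43 |
Completion: T1=7  T2=28  T3=18  T4=10  T5=43
Turnaround (C−A): T1=7  T2=27  T3=12  T4=3  T5=32
Turnaround(T4) = completion − arrival = 10 − 7 = 3

3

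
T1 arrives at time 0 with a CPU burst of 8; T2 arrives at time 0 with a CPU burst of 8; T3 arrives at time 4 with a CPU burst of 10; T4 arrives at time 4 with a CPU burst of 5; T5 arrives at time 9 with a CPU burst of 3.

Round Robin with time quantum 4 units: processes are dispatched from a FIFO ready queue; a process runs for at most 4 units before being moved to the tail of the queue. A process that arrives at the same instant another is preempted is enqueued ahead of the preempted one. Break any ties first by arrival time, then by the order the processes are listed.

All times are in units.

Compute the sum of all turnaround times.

Timeline: | T1 0-4 | T2 4-8 | T3 8-12 | T4 12-16 | T1 16-20 | T2 20-24 | T5 24-27 | T3 27-31 | T4 31-32 | T3 32-34 |
Completion: T1=20  T2=24  T3=34  T4=32  T5=27
Turnaround (C−A): T1=20  T2=24  T3=30  T4=28  T5=18
Turnaround = completion − arrival: T1=20, T2=24, T3=30, T4=28, T5=18
Total turnaround = 20 + 24 + 30 + 28 + 18 = 120

120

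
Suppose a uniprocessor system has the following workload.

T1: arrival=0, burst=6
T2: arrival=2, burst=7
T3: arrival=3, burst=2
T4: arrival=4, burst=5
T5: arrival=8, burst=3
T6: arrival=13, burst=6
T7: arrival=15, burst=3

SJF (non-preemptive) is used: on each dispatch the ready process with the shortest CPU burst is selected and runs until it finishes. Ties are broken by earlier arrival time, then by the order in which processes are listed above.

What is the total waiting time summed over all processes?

Schedule: | T1 0-6 | T3 6-8 | T5 8-11 | T4 11-16 | T7 16-19 | T6 19-25 | T2 25-32 |
Completion: T1=6  T2=32  T3=8  T4=16  T5=11  T6=25  T7=19
Turnaround (C−A): T1=6  T2=30  T3=5  T4=12  T5=3  T6=12  T7=4
Waiting = turnaround − burst: T1=0, T2=23, T3=3, T4=7, T5=0, T6=6, T7=1
Total waiting = 0 + 23 + 3 + 7 + 0 + 6 + 1 = 40

40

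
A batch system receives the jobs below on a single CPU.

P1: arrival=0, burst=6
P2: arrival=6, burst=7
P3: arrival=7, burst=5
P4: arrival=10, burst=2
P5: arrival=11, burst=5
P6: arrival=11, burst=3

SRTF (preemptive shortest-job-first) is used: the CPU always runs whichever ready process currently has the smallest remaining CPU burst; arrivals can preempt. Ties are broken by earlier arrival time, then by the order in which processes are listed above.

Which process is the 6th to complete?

P2

Gantt: | P1 0-6 | P2 6-7 | P3 7-12 | P4 12-14 | P6 14-17 | P5 17-22 | P2 22-28 |
Completion: P1=6  P2=28  P3=12  P4=14  P5=22  P6=17
Finish order: P1 → P3 → P4 → P6 → P5 → P2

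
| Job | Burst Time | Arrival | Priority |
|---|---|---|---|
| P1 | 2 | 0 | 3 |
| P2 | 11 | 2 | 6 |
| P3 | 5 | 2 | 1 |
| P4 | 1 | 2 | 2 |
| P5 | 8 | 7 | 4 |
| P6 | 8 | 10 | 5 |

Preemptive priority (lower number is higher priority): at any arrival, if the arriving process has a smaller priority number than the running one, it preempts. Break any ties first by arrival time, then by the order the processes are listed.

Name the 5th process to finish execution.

P6

Timeline: | P1 0-2 | P3 2-7 | P4 7-8 | P5 8-16 | P6 16-24 | P2 24-35 |
Completion: P1=2  P2=35  P3=7  P4=8  P5=16  P6=24
Turnaround (C−A): P1=2  P2=33  P3=5  P4=6  P5=9  P6=14
Finish order: P1 → P3 → P4 → P5 → P6 → P2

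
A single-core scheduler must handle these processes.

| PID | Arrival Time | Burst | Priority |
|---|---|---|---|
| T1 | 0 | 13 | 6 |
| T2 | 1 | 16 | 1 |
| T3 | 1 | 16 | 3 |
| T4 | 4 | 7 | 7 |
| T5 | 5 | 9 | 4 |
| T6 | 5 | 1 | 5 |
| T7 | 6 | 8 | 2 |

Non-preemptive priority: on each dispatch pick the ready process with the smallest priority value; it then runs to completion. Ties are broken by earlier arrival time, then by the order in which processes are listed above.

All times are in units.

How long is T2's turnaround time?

Schedule: | T1 0-13 | T2 13-29 | T7 29-37 | T3 37-53 | T5 53-62 | T6 62-63 | T4 63-70 |
Completion: T1=13  T2=29  T3=53  T4=70  T5=62  T6=63  T7=37
Turnaround (C−A): T1=13  T2=28  T3=52  T4=66  T5=57  T6=58  T7=31
Turnaround(T2) = completion − arrival = 29 − 1 = 28

28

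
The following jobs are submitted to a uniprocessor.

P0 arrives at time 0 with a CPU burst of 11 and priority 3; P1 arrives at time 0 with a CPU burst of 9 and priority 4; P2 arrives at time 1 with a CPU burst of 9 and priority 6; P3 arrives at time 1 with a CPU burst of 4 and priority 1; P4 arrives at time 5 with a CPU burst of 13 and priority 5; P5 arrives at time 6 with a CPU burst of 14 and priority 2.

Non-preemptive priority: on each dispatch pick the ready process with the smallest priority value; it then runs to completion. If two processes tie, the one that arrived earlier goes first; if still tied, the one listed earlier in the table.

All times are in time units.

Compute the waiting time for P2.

50

Gantt: | P0 0-11 | P3 11-15 | P5 15-29 | P1 29-38 | P4 38-51 | P2 51-60 |
Completion: P0=11  P1=38  P2=60  P3=15  P4=51  P5=29
Turnaround (C−A): P0=11  P1=38  P2=59  P3=14  P4=46  P5=23
Waiting(P2) = turnaround − burst = 59 − 9 = 50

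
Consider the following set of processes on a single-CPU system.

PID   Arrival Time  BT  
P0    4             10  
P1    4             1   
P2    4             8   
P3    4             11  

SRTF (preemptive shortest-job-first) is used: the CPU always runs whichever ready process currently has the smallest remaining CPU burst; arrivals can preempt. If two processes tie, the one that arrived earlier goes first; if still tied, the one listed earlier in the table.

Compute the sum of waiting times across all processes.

29

Schedule: | idle 0-4 | P1 4-5 | P2 5-13 | P0 13-23 | P3 23-34 |
Completion: P0=23  P1=5  P2=13  P3=34
Waiting = turnaround − burst: P0=9, P1=0, P2=1, P3=19
Total waiting = 9 + 0 + 1 + 19 = 29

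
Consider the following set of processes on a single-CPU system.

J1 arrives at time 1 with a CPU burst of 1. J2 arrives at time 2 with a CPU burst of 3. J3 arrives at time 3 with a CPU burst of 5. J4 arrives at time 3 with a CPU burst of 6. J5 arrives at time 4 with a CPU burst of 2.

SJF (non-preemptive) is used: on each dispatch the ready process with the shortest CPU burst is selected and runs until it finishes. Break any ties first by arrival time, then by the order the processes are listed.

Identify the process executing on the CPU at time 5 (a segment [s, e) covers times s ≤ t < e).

J5

Schedule: | idle 0-1 | J1 1-2 | J2 2-5 | J5 5-7 | J3 7-12 | J4 12-18 |
Completion: J1=2  J2=5  J3=12  J4=18  J5=7
Turnaround (C−A): J1=1  J2=3  J3=9  J4=15  J5=3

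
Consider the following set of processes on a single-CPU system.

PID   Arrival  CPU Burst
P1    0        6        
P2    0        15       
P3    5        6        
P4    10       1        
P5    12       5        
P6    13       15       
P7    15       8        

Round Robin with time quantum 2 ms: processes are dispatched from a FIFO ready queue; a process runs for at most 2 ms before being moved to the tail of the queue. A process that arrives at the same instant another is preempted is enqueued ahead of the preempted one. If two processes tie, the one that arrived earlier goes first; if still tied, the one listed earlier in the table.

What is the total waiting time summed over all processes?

134

Schedule: | P1 0-2 | P2 2-4 | P1 4-6 | P2 6-8 | P3 8-10 | P1 10-12 | P2 12-14 | P4 14-15 | P3 15-17 | P5 17-19 | P6 19-21 | P2 21-23 | P7 23-25 | P3 25-27 | P5 27-29 | P6 29-31 | P2 31-33 | P7 33-35 | P5 35-36 | P6 36-38 | P2 38-40 | P7 40-42 | P6 42-44 | P2 44-46 | P7 46-48 | P6 48-50 | P2 50-51 | P6 51-56 |
Completion: P1=12  P2=51  P3=27  P4=15  P5=36  P6=56  P7=48
Waiting = turnaround − burst: P1=6, P2=36, P3=16, P4=4, P5=19, P6=28, P7=25
Total waiting = 6 + 36 + 16 + 4 + 19 + 28 + 25 = 134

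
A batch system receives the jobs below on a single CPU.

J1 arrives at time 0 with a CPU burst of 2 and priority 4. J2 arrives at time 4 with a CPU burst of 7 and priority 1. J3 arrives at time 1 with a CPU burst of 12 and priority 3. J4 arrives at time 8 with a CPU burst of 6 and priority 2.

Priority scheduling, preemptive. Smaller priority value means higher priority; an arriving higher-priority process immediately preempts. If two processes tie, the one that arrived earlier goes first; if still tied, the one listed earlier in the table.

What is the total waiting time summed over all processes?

Schedule: | J1 0-1 | J3 1-4 | J2 4-11 | J4 11-17 | J3 17-26 | J1 26-27 |
Completion: J1=27  J2=11  J3=26  J4=17
Turnaround (C−A): J1=27  J2=7  J3=25  J4=9
Waiting = turnaround − burst: J1=25, J2=0, J3=13, J4=3
Total waiting = 25 + 0 + 13 + 3 = 41

41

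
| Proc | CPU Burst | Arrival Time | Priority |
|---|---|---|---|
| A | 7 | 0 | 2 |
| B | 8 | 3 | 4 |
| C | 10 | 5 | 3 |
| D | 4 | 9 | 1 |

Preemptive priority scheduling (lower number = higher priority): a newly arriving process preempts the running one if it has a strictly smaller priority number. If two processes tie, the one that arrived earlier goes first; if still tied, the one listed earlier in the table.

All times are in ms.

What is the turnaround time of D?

Schedule: | A 0-7 | C 7-9 | D 9-13 | C 13-21 | B 21-29 |
Completion: A=7  B=29  C=21  D=13
Turnaround (C−A): A=7  B=26  C=16  D=4
Turnaround(D) = completion − arrival = 13 − 9 = 4

4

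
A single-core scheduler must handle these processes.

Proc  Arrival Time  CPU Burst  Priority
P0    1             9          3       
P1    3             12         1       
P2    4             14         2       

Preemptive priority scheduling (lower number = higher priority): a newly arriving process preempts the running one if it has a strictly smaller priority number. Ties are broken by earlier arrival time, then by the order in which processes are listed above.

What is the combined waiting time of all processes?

Timeline: | idle 0-1 | P0 1-3 | P1 3-15 | P2 15-29 | P0 29-36 |
Completion: P0=36  P1=15  P2=29
Turnaround (C−A): P0=35  P1=12  P2=25
Waiting = turnaround − burst: P0=26, P1=0, P2=11
Total waiting = 26 + 0 + 11 = 37

37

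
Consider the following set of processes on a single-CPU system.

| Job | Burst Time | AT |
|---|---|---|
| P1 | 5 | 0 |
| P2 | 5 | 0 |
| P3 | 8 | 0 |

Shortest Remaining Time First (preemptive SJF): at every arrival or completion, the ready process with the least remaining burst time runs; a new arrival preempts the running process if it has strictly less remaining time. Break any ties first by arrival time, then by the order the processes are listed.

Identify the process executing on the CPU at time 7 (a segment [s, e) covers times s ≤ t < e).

Gantt: | P1 0-5 | P2 5-10 | P3 10-18 |
Completion: P1=5  P2=10  P3=18

P2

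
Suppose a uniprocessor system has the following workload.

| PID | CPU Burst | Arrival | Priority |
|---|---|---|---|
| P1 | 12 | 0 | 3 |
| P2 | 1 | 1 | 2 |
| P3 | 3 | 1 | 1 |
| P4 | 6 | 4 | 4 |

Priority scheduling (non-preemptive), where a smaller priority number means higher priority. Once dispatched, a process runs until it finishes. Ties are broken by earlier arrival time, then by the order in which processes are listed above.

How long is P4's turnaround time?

18

Schedule: | P1 0-12 | P3 12-15 | P2 15-16 | P4 16-22 |
Completion: P1=12  P2=16  P3=15  P4=22
Turnaround(P4) = completion − arrival = 22 − 4 = 18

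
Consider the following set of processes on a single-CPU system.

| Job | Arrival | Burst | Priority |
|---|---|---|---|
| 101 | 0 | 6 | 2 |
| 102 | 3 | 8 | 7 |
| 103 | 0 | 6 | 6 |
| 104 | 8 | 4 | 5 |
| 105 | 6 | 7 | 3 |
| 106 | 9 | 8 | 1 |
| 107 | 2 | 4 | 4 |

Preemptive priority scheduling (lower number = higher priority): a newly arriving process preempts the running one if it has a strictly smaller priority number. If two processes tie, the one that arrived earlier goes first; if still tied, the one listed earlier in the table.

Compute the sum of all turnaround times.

Timeline: | 101 0-6 | 105 6-9 | 106 9-17 | 105 17-21 | 107 21-25 | 104 25-29 | 103 29-35 | 102 35-43 |
Completion: 101=6  102=43  103=35  104=29  105=21  106=17  107=25
Turnaround (C−A): 101=6  102=40  103=35  104=21  105=15  106=8  107=23
Turnaround = completion − arrival: 101=6, 102=40, 103=35, 104=21, 105=15, 106=8, 107=23
Total turnaround = 6 + 40 + 35 + 21 + 15 + 8 + 23 = 148

148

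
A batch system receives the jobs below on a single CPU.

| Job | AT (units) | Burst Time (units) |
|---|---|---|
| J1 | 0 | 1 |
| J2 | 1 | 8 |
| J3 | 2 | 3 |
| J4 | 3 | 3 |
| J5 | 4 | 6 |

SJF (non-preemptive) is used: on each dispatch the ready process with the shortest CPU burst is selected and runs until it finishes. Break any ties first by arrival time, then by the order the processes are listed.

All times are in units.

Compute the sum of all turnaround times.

Timeline: | J1 0-1 | J2 1-9 | J3 9-12 | J4 12-15 | J5 15-21 |
Completion: J1=1  J2=9  J3=12  J4=15  J5=21
Turnaround (C−A): J1=1  J2=8  J3=10  J4=12  J5=17
Turnaround = completion − arrival: J1=1, J2=8, J3=10, J4=12, J5=17
Total turnaround = 1 + 8 + 10 + 12 + 17 = 48

48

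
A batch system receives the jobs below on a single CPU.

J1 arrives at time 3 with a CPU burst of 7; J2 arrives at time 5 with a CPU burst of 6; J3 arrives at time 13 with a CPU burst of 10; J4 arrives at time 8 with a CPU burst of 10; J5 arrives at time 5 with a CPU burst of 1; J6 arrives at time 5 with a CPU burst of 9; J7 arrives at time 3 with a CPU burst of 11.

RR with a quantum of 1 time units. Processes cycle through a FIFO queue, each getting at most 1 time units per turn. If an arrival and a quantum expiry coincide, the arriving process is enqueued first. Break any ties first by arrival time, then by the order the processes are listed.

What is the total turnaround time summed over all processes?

Gantt: | idle 0-3 | J1 3-4 | J7 4-5 | J1 5-6 | J2 6-7 | J5 7-8 | J6 8-9 | J7 9-10 | J1 10-11 | J2 11-12 | J4 12-13 | J6 13-14 | J7 14-15 | J1 15-16 | J2 16-17 | J3 17-18 | J4 18-19 | J6 19-20 | J7 20-21 | J1 21-22 | J2 22-23 | J3 23-24 | J4 24-25 | J6 25-26 | J7 26-27 | J1 27-28 | J2 28-29 | J3 29-30 | J4 30-31 | J6 31-32 | J7 32-33 | J1 33-34 | J2 34-35 | J3 35-36 | J4 36-37 | J6 37-38 | J7 38-39 | J3 39-40 | J4 40-41 | J6 41-42 | J7 42-43 | J3 43-44 | J4 44-45 | J6 45-46 | J7 46-47 | J3 47-48 | J4 48-49 | J6 49-50 | J7 50-51 | J3 51-52 | J4 52-53 | J7 53-54 | J3 54-55 | J4 55-56 | J3 56-57 |
Completion: J1=34  J2=35  J3=57  J4=56  J5=8  J6=50  J7=54
Turnaround (C−A): J1=31  J2=30  J3=44  J4=48  J5=3  J6=45  J7=51
Turnaround = completion − arrival: J1=31, J2=30, J3=44, J4=48, J5=3, J6=45, J7=51
Total turnaround = 31 + 30 + 44 + 48 + 3 + 45 + 51 = 252

252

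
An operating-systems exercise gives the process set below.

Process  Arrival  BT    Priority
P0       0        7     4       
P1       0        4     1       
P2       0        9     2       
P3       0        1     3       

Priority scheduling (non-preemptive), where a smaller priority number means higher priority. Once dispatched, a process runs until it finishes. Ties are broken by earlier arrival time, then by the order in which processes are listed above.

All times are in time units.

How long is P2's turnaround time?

13

Timeline: | P1 0-4 | P2 4-13 | P3 13-14 | P0 14-21 |
Completion: P0=21  P1=4  P2=13  P3=14
Turnaround (C−A): P0=21  P1=4  P2=13  P3=14
Turnaround(P2) = completion − arrival = 13 − 0 = 13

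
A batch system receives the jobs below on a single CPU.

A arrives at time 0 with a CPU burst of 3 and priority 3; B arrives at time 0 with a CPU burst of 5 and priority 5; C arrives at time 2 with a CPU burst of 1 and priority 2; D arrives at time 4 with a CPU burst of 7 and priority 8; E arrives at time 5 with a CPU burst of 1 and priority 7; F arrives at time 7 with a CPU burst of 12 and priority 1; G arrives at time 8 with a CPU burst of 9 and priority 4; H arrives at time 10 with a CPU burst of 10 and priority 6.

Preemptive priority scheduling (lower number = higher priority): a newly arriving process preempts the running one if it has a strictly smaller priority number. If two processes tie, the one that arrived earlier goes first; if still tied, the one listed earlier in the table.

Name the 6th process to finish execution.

Timeline: | A 0-2 | C 2-3 | A 3-4 | B 4-7 | F 7-19 | G 19-28 | B 28-30 | H 30-40 | E 40-41 | D 41-48 |
Completion: A=4  B=30  C=3  D=48  E=41  F=19  G=28  H=40
Turnaround (C−A): A=4  B=30  C=1  D=44  E=36  F=12  G=20  H=30
Finish order: C → A → F → G → B → H → E → D

H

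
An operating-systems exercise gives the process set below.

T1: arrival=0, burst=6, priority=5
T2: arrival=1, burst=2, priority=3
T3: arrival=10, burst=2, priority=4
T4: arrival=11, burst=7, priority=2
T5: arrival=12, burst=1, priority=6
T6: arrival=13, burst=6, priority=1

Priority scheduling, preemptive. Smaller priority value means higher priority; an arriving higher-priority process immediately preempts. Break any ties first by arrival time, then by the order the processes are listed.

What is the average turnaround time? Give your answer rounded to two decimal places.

9.67

Gantt: | T1 0-1 | T2 1-3 | T1 3-8 | idle 8-10 | T3 10-11 | T4 11-13 | T6 13-19 | T4 19-24 | T3 24-25 | T5 25-26 |
Completion: T1=8  T2=3  T3=25  T4=24  T5=26  T6=19
Turnaround (C−A): T1=8  T2=2  T3=15  T4=13  T5=14  T6=6
Turnaround times: T1=8, T2=2, T3=15, T4=13, T5=14, T6=6
Average turnaround = (8+2+15+13+14+6) / 6 = 58/6 = 9.67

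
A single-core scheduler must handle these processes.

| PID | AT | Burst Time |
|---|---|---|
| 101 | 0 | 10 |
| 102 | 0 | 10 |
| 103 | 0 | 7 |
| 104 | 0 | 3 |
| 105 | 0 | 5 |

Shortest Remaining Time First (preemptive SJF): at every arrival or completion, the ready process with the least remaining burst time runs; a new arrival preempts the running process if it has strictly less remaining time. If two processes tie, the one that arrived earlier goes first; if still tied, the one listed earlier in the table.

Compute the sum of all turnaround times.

86

Schedule: | 104 0-3 | 105 3-8 | 103 8-15 | 101 15-25 | 102 25-35 |
Completion: 101=25  102=35  103=15  104=3  105=8
Turnaround (C−A): 101=25  102=35  103=15  104=3  105=8
Turnaround = completion − arrival: 101=25, 102=35, 103=15, 104=3, 105=8
Total turnaround = 25 + 35 + 15 + 3 + 8 = 86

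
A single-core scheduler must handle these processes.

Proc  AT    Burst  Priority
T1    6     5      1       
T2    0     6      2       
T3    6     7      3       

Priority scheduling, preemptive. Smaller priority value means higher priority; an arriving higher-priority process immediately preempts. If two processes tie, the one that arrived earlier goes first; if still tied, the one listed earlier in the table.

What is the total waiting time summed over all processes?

Timeline: | T2 0-6 | T1 6-11 | T3 11-18 |
Completion: T1=11  T2=6  T3=18
Waiting = turnaround − burst: T1=0, T2=0, T3=5
Total waiting = 0 + 0 + 5 = 5

5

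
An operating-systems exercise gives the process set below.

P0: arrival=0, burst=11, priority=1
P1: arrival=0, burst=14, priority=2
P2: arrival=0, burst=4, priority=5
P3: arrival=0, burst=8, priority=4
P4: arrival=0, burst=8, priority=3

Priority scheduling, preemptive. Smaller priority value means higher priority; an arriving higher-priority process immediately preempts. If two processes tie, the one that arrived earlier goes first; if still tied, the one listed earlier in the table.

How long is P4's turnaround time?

33

Gantt: | P0 0-11 | P1 11-25 | P4 25-33 | P3 33-41 | P2 41-45 |
Completion: P0=11  P1=25  P2=45  P3=41  P4=33
Turnaround(P4) = completion − arrival = 33 − 0 = 33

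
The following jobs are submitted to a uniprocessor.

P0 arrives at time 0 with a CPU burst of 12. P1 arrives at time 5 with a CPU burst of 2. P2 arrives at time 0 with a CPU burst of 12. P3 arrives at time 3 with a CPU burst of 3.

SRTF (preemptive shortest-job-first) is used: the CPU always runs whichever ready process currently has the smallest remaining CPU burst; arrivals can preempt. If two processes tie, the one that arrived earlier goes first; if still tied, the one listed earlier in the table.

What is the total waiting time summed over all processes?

23

Gantt: | P0 0-3 | P3 3-6 | P1 6-8 | P0 8-17 | P2 17-29 |
Completion: P0=17  P1=8  P2=29  P3=6
Turnaround (C−A): P0=17  P1=3  P2=29  P3=3
Waiting = turnaround − burst: P0=5, P1=1, P2=17, P3=0
Total waiting = 5 + 1 + 17 + 0 = 23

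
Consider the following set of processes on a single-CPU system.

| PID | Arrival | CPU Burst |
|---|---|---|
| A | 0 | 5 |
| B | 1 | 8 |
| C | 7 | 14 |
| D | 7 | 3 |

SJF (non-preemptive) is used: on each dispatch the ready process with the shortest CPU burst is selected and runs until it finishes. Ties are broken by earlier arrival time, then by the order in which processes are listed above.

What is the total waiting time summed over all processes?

19

Timeline: | A 0-5 | B 5-13 | D 13-16 | C 16-30 |
Completion: A=5  B=13  C=30  D=16
Turnaround (C−A): A=5  B=12  C=23  D=9
Waiting = turnaround − burst: A=0, B=4, C=9, D=6
Total waiting = 0 + 4 + 9 + 6 = 19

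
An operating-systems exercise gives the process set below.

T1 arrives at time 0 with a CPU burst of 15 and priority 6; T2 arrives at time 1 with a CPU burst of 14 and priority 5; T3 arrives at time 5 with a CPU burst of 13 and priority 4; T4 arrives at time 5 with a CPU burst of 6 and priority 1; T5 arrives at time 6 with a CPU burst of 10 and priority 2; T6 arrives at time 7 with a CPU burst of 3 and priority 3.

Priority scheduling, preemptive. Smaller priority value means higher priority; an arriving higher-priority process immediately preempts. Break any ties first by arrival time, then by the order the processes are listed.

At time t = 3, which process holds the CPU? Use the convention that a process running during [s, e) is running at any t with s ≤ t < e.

Timeline: | T1 0-1 | T2 1-5 | T4 5-11 | T5 11-21 | T6 21-24 | T3 24-37 | T2 37-47 | T1 47-61 |
Completion: T1=61  T2=47  T3=37  T4=11  T5=21  T6=24

T2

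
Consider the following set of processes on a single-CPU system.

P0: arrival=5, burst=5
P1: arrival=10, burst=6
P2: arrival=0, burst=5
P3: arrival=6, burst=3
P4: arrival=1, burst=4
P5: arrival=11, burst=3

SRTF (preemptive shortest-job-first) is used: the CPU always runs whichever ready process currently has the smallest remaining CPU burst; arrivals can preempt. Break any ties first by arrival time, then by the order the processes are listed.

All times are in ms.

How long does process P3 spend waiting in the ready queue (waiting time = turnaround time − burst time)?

Gantt: | P2 0-5 | P4 5-9 | P3 9-12 | P5 12-15 | P0 15-20 | P1 20-26 |
Completion: P0=20  P1=26  P2=5  P3=12  P4=9  P5=15
Turnaround (C−A): P0=15  P1=16  P2=5  P3=6  P4=8  P5=4
Waiting(P3) = turnaround − burst = 6 − 3 = 3

3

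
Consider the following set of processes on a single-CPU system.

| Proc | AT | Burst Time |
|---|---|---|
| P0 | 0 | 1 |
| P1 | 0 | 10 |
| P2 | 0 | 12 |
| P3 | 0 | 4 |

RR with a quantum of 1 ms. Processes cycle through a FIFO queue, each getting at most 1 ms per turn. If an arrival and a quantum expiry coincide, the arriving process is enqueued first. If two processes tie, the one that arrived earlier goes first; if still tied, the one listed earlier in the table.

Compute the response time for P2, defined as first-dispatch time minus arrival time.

Schedule: | P0 0-1 | P1 1-2 | P2 2-3 | P3 3-4 | P1 4-5 | P2 5-6 | P3 6-7 | P1 7-8 | P2 8-9 | P3 9-10 | P1 10-11 | P2 11-12 | P3 12-13 | P1 13-14 | P2 14-15 | P1 15-16 | P2 16-17 | P1 17-18 | P2 18-19 | P1 19-20 | P2 20-21 | P1 21-22 | P2 22-23 | P1 23-24 | P2 24-27 |
Completion: P0=1  P1=24  P2=27  P3=13
Turnaround (C−A): P0=1  P1=24  P2=27  P3=13
Response(P2) = first start − arrival = 2 − 0 = 2

2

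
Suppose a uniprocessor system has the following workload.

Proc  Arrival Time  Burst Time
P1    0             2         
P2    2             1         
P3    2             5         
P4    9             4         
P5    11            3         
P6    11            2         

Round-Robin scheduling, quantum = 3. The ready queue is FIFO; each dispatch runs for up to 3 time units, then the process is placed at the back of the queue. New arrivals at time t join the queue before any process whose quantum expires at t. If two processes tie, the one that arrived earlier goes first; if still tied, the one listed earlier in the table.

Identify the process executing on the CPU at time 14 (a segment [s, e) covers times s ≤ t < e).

Gantt: | P1 0-2 | P2 2-3 | P3 3-8 | idle 8-9 | P4 9-12 | P5 12-15 | P6 15-17 | P4 17-18 |
Completion: P1=2  P2=3  P3=8  P4=18  P5=15  P6=17
Turnaround (C−A): P1=2  P2=1  P3=6  P4=9  P5=4  P6=6

P5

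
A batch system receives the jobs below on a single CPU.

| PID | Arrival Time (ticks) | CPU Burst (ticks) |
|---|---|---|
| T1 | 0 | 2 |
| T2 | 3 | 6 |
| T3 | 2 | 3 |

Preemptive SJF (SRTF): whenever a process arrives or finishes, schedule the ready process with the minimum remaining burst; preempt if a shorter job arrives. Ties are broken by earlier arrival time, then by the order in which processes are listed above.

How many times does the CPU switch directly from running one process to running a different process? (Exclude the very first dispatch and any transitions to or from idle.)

2

Schedule: | T1 0-2 | T3 2-5 | T2 5-11 |
Completion: T1=2  T2=11  T3=5
Turnaround (C−A): T1=2  T2=8  T3=3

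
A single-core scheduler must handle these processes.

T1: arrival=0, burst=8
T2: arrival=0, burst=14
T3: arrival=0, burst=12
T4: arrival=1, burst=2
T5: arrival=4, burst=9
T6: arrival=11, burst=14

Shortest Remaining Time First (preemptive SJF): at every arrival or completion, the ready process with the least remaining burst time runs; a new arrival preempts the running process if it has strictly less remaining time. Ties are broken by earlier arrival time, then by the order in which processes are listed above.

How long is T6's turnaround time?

48

Schedule: | T1 0-1 | T4 1-3 | T1 3-10 | T5 10-19 | T3 19-31 | T2 31-45 | T6 45-59 |
Completion: T1=10  T2=45  T3=31  T4=3  T5=19  T6=59
Turnaround (C−A): T1=10  T2=45  T3=31  T4=2  T5=15  T6=48
Turnaround(T6) = completion − arrival = 59 − 11 = 48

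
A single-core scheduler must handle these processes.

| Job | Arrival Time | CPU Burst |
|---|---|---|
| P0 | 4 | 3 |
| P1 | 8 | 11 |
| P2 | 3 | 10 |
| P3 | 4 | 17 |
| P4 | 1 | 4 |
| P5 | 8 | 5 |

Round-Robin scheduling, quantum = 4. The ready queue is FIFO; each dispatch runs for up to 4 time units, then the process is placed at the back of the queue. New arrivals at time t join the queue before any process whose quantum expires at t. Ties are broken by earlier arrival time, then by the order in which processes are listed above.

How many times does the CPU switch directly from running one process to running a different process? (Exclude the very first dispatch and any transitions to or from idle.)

13

Schedule: | idle 0-1 | P4 1-5 | P2 5-9 | P0 9-12 | P3 12-16 | P1 16-20 | P5 20-24 | P2 24-28 | P3 28-32 | P1 32-36 | P5 36-37 | P2 37-39 | P3 39-43 | P1 43-46 | P3 46-51 |
Completion: P0=12  P1=46  P2=39  P3=51  P4=5  P5=37
Turnaround (C−A): P0=8  P1=38  P2=36  P3=47  P4=4  P5=29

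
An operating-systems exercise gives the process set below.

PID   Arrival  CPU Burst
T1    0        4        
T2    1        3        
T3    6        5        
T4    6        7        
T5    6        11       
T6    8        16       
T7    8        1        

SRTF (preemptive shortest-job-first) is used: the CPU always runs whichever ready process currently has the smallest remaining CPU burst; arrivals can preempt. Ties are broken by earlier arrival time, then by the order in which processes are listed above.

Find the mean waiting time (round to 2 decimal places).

Gantt: | T1 0-4 | T2 4-7 | T3 7-8 | T7 8-9 | T3 9-13 | T4 13-20 | T5 20-31 | T6 31-47 |
Completion: T1=4  T2=7  T3=13  T4=20  T5=31  T6=47  T7=9
Turnaround (C−A): T1=4  T2=6  T3=7  T4=14  T5=25  T6=39  T7=1
Waiting times: T1=0, T2=3, T3=2, T4=7, T5=14, T6=23, T7=0
Average waiting = (0+3+2+7+14+23+0) / 7 = 49/7 = 7.00

7.00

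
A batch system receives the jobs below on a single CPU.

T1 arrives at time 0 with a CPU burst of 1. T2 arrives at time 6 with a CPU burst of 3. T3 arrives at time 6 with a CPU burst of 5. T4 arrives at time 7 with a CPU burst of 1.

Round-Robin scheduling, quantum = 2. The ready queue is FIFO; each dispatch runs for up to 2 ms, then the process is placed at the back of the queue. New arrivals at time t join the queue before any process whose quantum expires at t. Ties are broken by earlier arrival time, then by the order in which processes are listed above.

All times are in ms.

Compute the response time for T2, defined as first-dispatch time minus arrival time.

Timeline: | T1 0-1 | idle 1-6 | T2 6-8 | T3 8-10 | T4 10-11 | T2 11-12 | T3 12-15 |
Completion: T1=1  T2=12  T3=15  T4=11
Response(T2) = first start − arrival = 6 − 6 = 0

0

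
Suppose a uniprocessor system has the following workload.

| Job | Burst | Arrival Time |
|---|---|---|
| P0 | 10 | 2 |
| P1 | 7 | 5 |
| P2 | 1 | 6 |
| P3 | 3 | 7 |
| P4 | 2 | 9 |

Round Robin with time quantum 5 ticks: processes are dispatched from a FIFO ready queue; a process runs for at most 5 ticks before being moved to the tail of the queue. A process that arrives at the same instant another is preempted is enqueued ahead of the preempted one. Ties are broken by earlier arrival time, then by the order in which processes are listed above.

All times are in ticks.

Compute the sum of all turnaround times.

Gantt: | idle 0-2 | P0 2-7 | P1 7-12 | P2 12-13 | P3 13-16 | P0 16-21 | P4 21-23 | P1 23-25 |
Completion: P0=21  P1=25  P2=13  P3=16  P4=23
Turnaround = completion − arrival: P0=19, P1=20, P2=7, P3=9, P4=14
Total turnaround = 19 + 20 + 7 + 9 + 14 = 69

69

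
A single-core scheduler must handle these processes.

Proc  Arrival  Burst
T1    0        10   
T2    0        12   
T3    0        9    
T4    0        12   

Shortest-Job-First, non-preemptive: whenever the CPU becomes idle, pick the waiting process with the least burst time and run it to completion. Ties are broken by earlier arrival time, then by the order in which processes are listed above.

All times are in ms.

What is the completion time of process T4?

Timeline: | T3 0-9 | T1 9-19 | T2 19-31 | T4 31-43 |
Completion: T1=19  T2=31  T3=9  T4=43
Turnaround (C−A): T1=19  T2=31  T3=9  T4=43

43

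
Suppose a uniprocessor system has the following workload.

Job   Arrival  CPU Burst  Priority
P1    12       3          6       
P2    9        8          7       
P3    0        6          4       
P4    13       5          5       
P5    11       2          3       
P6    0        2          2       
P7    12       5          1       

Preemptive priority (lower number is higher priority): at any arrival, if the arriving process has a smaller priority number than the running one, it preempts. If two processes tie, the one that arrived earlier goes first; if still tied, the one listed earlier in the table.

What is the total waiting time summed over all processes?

38

Timeline: | P6 0-2 | P3 2-8 | idle 8-9 | P2 9-11 | P5 11-12 | P7 12-17 | P5 17-18 | P4 18-23 | P1 23-26 | P2 26-32 |
Completion: P1=26  P2=32  P3=8  P4=23  P5=18  P6=2  P7=17
Turnaround (C−A): P1=14  P2=23  P3=8  P4=10  P5=7  P6=2  P7=5
Waiting = turnaround − burst: P1=11, P2=15, P3=2, P4=5, P5=5, P6=0, P7=0
Total waiting = 11 + 15 + 2 + 5 + 5 + 0 + 0 = 38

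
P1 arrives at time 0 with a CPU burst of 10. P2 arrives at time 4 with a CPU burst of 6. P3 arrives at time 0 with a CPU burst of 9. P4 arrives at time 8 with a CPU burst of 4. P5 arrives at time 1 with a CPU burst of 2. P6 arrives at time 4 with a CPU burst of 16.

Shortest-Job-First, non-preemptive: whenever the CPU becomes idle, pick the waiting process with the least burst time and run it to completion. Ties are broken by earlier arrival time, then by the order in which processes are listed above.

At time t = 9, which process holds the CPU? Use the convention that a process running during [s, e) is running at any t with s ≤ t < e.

Timeline: | P3 0-9 | P5 9-11 | P4 11-15 | P2 15-21 | P1 21-31 | P6 31-47 |
Completion: P1=31  P2=21  P3=9  P4=15  P5=11  P6=47

P5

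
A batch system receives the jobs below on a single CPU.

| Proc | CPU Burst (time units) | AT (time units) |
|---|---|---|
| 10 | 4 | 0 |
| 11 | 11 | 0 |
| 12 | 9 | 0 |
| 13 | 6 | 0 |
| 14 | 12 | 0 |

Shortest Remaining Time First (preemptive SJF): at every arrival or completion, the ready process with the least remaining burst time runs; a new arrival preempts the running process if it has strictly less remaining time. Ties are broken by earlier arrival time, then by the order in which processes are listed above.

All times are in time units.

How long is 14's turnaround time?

42

Schedule: | 10 0-4 | 13 4-10 | 12 10-19 | 11 19-30 | 14 30-42 |
Completion: 10=4  11=30  12=19  13=10  14=42
Turnaround(14) = completion − arrival = 42 − 0 = 42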